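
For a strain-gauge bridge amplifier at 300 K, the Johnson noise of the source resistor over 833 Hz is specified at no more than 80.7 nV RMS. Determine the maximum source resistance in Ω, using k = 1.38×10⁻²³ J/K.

472 Ω

Johnson–Nyquist: V_n = √(4kTRB) ⇒ R = V_n² / (4kTB)
4kTB = 4 × 1.38×10⁻²³ × 300 × 8.33×10² = 1.38×10⁻¹⁷
R = (8.07×10⁻⁸)² / 1.38×10⁻¹⁷ = 4.72×10² Ω = 472 Ω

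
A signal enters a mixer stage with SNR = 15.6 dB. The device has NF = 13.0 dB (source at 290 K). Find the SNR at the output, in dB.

By definition F = SNR_in/SNR_out, so in dB: SNR_out = SNR_in − NF
SNR_out = 15.6 − 13.0 = 2.6 dB

2.6 dB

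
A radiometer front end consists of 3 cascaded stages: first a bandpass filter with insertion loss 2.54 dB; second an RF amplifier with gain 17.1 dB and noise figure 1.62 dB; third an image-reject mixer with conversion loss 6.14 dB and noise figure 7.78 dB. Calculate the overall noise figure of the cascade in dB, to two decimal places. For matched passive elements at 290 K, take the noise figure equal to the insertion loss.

4.44 dB

Convert to linear (a loss of L dB is a gain of −L dB): F_i = 10^(NF_i/10), G_i = 10^(G_i,dB/10)
  Stage 1: F_1 = 10^(2.54/10) = 1.795, G_1 = 10^(−2.54/10) = 0.5572
  Stage 2: F_2 = 10^(1.62/10) = 1.452, G_2 = 10^(17.1/10) = 51.29
  Stage 3: F_3 = 10^(7.78/10) = 5.998, G_3 = 10^(−6.14/10) = 0.2432
Friis cascade:
  F = 1.795 + (1.452 − 1)/0.5572 + (5.998 − 1)/28.58 = 2.781
NF = 10 log₁₀(2.781) = 4.44 dB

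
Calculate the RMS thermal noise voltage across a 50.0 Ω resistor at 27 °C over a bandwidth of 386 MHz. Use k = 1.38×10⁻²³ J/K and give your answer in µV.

T = 27 °C + 273.15 = 300.15 K
V_n = √(4kTRB)
4kTRB = 4 × 1.38×10⁻²³ × 300.15 × 5.00×10¹ × 3.86×10⁸ = 3.20×10⁻¹⁰ V²
V_n = √(3.20×10⁻¹⁰) = 1.79×10⁻⁵ V = 17.9 µV

17.9 µV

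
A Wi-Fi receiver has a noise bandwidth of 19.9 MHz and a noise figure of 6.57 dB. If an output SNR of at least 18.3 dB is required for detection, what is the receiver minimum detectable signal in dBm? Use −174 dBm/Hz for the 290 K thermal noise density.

−76.1 dBm

Sensitivity = −174 + 10 log₁₀(B) + NF + SNR_min
= −174 + 72.99 + 6.57 + 18.3
= −76.14 dBm → −76.1 dBm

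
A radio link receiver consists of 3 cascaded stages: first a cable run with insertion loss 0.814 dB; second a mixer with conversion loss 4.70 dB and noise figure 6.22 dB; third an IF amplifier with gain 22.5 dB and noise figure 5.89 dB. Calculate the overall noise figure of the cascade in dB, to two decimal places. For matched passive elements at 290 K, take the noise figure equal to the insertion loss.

Convert to linear (a loss of L dB is a gain of −L dB): F_i = 10^(NF_i/10), G_i = 10^(G_i,dB/10)
  Stage 1: F_1 = 10^(0.814/10) = 1.206, G_1 = 10^(−0.814/10) = 0.8291
  Stage 2: F_2 = 10^(6.22/10) = 4.188, G_2 = 10^(−4.70/10) = 0.3388
  Stage 3: F_3 = 10^(5.89/10) = 3.882, G_3 = 10^(22.5/10) = 177.8
Friis cascade:
  F = 1.206 + (4.188 − 1)/0.8291 + (3.882 − 1)/0.2809 = 15.31
NF = 10 log₁₀(15.31) = 11.85 dB

11.85 dB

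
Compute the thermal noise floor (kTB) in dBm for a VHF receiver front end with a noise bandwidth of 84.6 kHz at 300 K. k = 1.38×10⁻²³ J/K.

P_n = kTB = 1.38×10⁻²³ × 300 × 8.46×10⁴ = 3.50×10⁻¹⁶ W
In dBm: 10 log₁₀(3.50×10⁻¹⁶ / 10⁻³) = −124.6 dBm

−124.6 dBm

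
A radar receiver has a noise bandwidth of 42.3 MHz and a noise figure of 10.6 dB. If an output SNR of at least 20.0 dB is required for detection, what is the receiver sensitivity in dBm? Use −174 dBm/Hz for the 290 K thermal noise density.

Sensitivity = −174 + 10 log₁₀(B) + NF + SNR_min
= −174 + 76.26 + 10.6 + 20.0
= −67.14 dBm → −67.1 dBm

−67.1 dBm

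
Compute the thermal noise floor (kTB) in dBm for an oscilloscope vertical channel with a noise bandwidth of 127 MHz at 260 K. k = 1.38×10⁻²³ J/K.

P_n = kTB = 1.38×10⁻²³ × 260 × 1.27×10⁸ = 4.56×10⁻¹³ W
In dBm: 10 log₁₀(4.56×10⁻¹³ / 10⁻³) = −93.4 dBm

−93.4 dBm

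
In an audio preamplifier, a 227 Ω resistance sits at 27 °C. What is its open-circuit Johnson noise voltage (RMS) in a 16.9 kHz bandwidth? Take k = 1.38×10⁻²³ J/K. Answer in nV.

T = 27 °C + 273.15 = 300.15 K
V_n = √(4kTRB)
4kTRB = 4 × 1.38×10⁻²³ × 300.15 × 2.27×10² × 1.69×10⁴ = 6.36×10⁻¹⁴ V²
V_n = √(6.36×10⁻¹⁴) = 2.52×10⁻⁷ V = 252 nV

252 nV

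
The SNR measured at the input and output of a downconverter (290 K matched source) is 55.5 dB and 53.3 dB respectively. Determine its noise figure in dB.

NF (dB) = SNR_in(dB) − SNR_out(dB) when the source is at T₀
NF = 55.5 − 53.3 = 2.2 dB

2.2 dB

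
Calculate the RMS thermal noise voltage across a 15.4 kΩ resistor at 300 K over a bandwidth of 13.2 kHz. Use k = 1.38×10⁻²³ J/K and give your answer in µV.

V_n = √(4kTRB)
4kTRB = 4 × 1.38×10⁻²³ × 300 × 1.54×10⁴ × 1.32×10⁴ = 3.37×10⁻¹² V²
V_n = √(3.37×10⁻¹²) = 1.83×10⁻⁶ V = 1.83 µV

1.83 µV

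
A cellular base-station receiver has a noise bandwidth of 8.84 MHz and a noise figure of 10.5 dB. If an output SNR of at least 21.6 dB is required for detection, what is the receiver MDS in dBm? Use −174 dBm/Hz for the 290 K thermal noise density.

Sensitivity = −174 + 10 log₁₀(B) + NF + SNR_min
= −174 + 69.46 + 10.5 + 21.6
= −72.44 dBm → −72.4 dBm

−72.4 dBm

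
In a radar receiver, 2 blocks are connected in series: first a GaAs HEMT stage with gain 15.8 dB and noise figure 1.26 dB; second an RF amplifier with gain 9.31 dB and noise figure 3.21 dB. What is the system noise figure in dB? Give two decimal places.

Convert to linear (a loss of L dB is a gain of −L dB): F_i = 10^(NF_i/10), G_i = 10^(G_i,dB/10)
  Stage 1: F_1 = 10^(1.26/10) = 1.337, G_1 = 10^(15.8/10) = 38.02
  Stage 2: F_2 = 10^(3.21/10) = 2.094, G_2 = 10^(9.31/10) = 8.531
Friis cascade:
  F = 1.337 + (2.094 − 1)/38.02 = 1.365
NF = 10 log₁₀(1.365) = 1.35 dB

1.35 dB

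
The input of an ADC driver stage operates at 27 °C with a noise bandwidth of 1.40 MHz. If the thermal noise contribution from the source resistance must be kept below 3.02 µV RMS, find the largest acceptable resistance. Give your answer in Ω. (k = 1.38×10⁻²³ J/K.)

393 Ω

T = 27 °C + 273.15 = 300.15 K
Johnson–Nyquist: V_n = √(4kTRB) ⇒ R = V_n² / (4kTB)
4kTB = 4 × 1.38×10⁻²³ × 300.15 × 1.40×10⁶ = 2.32×10⁻¹⁴
R = (3.02×10⁻⁶)² / 2.32×10⁻¹⁴ = 3.93×10² Ω = 393 Ω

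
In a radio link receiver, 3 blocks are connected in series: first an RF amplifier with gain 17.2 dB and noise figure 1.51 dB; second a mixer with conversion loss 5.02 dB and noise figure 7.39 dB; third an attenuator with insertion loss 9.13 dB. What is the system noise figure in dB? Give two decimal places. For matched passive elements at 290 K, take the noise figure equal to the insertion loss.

Convert to linear (a loss of L dB is a gain of −L dB): F_i = 10^(NF_i/10), G_i = 10^(G_i,dB/10)
  Stage 1: F_1 = 10^(1.51/10) = 1.416, G_1 = 10^(17.2/10) = 52.48
  Stage 2: F_2 = 10^(7.39/10) = 5.483, G_2 = 10^(−5.02/10) = 0.3148
  Stage 3: F_3 = 10^(9.13/10) = 8.185, G_3 = 10^(−9.13/10) = 0.1222
Friis cascade:
  F = 1.416 + (5.483 − 1)/52.48 + (8.185 − 1)/16.52 = 1.936
NF = 10 log₁₀(1.936) = 2.87 dB

2.87 dB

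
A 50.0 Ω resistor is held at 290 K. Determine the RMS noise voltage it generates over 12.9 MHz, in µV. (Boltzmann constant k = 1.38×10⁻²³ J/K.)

3.21 µV

V_n = √(4kTRB)
4kTRB = 4 × 1.38×10⁻²³ × 290 × 5.00×10¹ × 1.29×10⁷ = 1.03×10⁻¹¹ V²
V_n = √(1.03×10⁻¹¹) = 3.21×10⁻⁶ V = 3.21 µV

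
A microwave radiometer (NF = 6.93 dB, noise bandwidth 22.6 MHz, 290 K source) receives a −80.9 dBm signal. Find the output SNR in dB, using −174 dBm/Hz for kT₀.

Noise floor: N = −174 + 10 log₁₀(B) + NF
10 log₁₀(2.26×10⁷) = 73.54 dB
N = −174 + 73.54 + 6.93 = −93.53 dBm
SNR = P_sig − N = −80.9 − (−93.53) = 12.63 dB → 12.6 dB

12.6 dB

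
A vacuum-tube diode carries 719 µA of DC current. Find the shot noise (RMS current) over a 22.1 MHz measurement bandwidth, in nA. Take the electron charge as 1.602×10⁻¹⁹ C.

71.4 nA

I_n = √(2qI·B)
2qI·B = 2 × 1.602×10⁻¹⁹ × 7.19×10⁻⁴ × 2.21×10⁷ = 5.09×10⁻¹⁵ A²
I_n = √(5.09×10⁻¹⁵) = 7.14×10⁻⁸ A = 71.4 nA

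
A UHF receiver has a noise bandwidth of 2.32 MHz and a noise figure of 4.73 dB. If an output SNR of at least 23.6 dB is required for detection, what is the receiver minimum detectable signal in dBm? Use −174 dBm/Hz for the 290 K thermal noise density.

Sensitivity = −174 + 10 log₁₀(B) + NF + SNR_min
= −174 + 63.65 + 4.73 + 23.6
= −82.02 dBm → −82.0 dBm

−82.0 dBm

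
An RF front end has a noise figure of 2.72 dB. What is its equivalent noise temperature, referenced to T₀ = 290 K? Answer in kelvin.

252 K

F = 10^(2.72/10) = 1.87068
T_e = (F − 1)·T₀ = (1.87068 − 1) × 290 = 252 K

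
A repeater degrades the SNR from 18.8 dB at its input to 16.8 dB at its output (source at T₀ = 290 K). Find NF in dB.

2.0 dB

NF (dB) = SNR_in(dB) − SNR_out(dB) when the source is at T₀
NF = 18.8 − 16.8 = 2.0 dB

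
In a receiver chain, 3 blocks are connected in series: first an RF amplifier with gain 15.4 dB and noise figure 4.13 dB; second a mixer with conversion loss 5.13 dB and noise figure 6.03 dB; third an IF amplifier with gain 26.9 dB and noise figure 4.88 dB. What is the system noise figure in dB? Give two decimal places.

Convert to linear (a loss of L dB is a gain of −L dB): F_i = 10^(NF_i/10), G_i = 10^(G_i,dB/10)
  Stage 1: F_1 = 10^(4.13/10) = 2.588, G_1 = 10^(15.4/10) = 34.67
  Stage 2: F_2 = 10^(6.03/10) = 4.009, G_2 = 10^(−5.13/10) = 0.3069
  Stage 3: F_3 = 10^(4.88/10) = 3.076, G_3 = 10^(26.9/10) = 489.8
Friis cascade:
  F = 2.588 + (4.009 − 1)/34.67 + (3.076 − 1)/10.64 = 2.870
NF = 10 log₁₀(2.870) = 4.58 dB

4.58 dB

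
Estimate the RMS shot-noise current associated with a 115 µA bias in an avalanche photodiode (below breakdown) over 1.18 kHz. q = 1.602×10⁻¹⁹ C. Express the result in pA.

I_n = √(2qI·B)
2qI·B = 2 × 1.602×10⁻¹⁹ × 1.15×10⁻⁴ × 1.18×10³ = 4.35×10⁻²⁰ A²
I_n = √(4.35×10⁻²⁰) = 2.09×10⁻¹⁰ A = 209 pA

209 pA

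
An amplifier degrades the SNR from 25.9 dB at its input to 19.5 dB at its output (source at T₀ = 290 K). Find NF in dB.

6.4 dB

NF (dB) = SNR_in(dB) − SNR_out(dB) when the source is at T₀
NF = 25.9 − 19.5 = 6.4 dB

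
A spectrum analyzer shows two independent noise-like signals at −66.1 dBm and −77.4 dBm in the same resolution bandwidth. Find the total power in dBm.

−65.8 dBm

Convert to linear, add, convert back:
P₁ = 2.45×10⁻¹⁰ W, P₂ = 1.82×10⁻¹¹ W
P_tot = 2.64×10⁻¹⁰ W → 10 log₁₀(P_tot / 10⁻³) = −65.8 dBm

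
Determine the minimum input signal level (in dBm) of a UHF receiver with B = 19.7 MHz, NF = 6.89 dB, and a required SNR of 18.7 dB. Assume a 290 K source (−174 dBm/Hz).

Sensitivity = −174 + 10 log₁₀(B) + NF + SNR_min
= −174 + 72.94 + 6.89 + 18.7
= −75.47 dBm → −75.5 dBm

−75.5 dBm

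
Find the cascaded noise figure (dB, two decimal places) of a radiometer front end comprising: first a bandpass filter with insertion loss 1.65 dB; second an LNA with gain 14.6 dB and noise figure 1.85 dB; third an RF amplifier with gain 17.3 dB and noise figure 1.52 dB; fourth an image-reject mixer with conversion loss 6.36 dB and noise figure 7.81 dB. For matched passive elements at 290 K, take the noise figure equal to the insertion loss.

Convert to linear (a loss of L dB is a gain of −L dB): F_i = 10^(NF_i/10), G_i = 10^(G_i,dB/10)
  Stage 1: F_1 = 10^(1.65/10) = 1.462, G_1 = 10^(−1.65/10) = 0.6839
  Stage 2: F_2 = 10^(1.85/10) = 1.531, G_2 = 10^(14.6/10) = 28.84
  Stage 3: F_3 = 10^(1.52/10) = 1.419, G_3 = 10^(17.3/10) = 53.70
  Stage 4: F_4 = 10^(7.81/10) = 6.039, G_4 = 10^(−6.36/10) = 0.2312
Friis cascade:
  F = 1.462 + (1.531 − 1)/0.6839 + (1.419 − 1)/19.72 + (6.039 − 1)/1059 = 2.265
NF = 10 log₁₀(2.265) = 3.55 dB

3.55 dB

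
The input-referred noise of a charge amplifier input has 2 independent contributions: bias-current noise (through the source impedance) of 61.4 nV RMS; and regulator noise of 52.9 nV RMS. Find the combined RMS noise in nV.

Uncorrelated sources add in power (mean-square): V_tot = √(ΣV_i²)
V_tot = √[(6.14×10⁻⁸)² + (5.29×10⁻⁸)²] = 8.10×10⁻⁸ V = 81.0 nV

81.0 nV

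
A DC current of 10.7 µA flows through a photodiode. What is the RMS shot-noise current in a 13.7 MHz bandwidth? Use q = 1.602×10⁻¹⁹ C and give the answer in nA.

I_n = √(2qI·B)
2qI·B = 2 × 1.602×10⁻¹⁹ × 1.07×10⁻⁵ × 1.37×10⁷ = 4.70×10⁻¹⁷ A²
I_n = √(4.70×10⁻¹⁷) = 6.85×10⁻⁹ A = 6.85 nA

6.85 nA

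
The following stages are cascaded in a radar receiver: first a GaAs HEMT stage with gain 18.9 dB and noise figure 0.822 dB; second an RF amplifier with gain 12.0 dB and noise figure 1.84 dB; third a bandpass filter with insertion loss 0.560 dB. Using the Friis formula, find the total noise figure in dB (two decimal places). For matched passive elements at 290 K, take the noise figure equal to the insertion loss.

Convert to linear (a loss of L dB is a gain of −L dB): F_i = 10^(NF_i/10), G_i = 10^(G_i,dB/10)
  Stage 1: F_1 = 10^(0.822/10) = 1.208, G_1 = 10^(18.9/10) = 77.62
  Stage 2: F_2 = 10^(1.84/10) = 1.528, G_2 = 10^(12.0/10) = 15.85
  Stage 3: F_3 = 10^(0.560/10) = 1.138, G_3 = 10^(−0.560/10) = 0.8790
Friis cascade:
  F = 1.208 + (1.528 − 1)/77.62 + (1.138 − 1)/1230 = 1.215
NF = 10 log₁₀(1.215) = 0.85 dB

0.85 dB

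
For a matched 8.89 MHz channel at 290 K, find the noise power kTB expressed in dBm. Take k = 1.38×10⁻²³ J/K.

−104.5 dBm

P_n = kTB = 1.38×10⁻²³ × 290 × 8.89×10⁶ = 3.56×10⁻¹⁴ W
In dBm: 10 log₁₀(3.56×10⁻¹⁴ / 10⁻³) = −104.5 dBm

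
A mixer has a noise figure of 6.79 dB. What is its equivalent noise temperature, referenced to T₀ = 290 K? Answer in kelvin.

1095 K

F = 10^(6.79/10) = 4.77529
T_e = (F − 1)·T₀ = (4.77529 − 1) × 290 = 1095 K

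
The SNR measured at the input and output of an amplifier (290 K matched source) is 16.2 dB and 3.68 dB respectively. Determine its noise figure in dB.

NF (dB) = SNR_in(dB) − SNR_out(dB) when the source is at T₀
NF = 16.2 − 3.68 = 12.52 dB

12.52 dB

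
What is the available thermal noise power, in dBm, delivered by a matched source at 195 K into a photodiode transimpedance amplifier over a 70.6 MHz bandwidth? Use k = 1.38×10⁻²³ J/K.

P_n = kTB = 1.38×10⁻²³ × 195 × 7.06×10⁷ = 1.90×10⁻¹³ W
In dBm: 10 log₁₀(1.90×10⁻¹³ / 10⁻³) = −97.2 dBm

−97.2 dBm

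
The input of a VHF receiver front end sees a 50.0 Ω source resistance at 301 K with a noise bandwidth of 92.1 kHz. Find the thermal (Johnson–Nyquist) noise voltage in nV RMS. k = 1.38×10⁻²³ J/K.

277 nV

V_n = √(4kTRB)
4kTRB = 4 × 1.38×10⁻²³ × 301 × 5.00×10¹ × 9.21×10⁴ = 7.65×10⁻¹⁴ V²
V_n = √(7.65×10⁻¹⁴) = 2.77×10⁻⁷ V = 277 nV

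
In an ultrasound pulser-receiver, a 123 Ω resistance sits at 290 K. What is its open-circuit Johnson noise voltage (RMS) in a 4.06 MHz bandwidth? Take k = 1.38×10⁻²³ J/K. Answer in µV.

2.83 µV

V_n = √(4kTRB)
4kTRB = 4 × 1.38×10⁻²³ × 290 × 1.23×10² × 4.06×10⁶ = 7.99×10⁻¹² V²
V_n = √(7.99×10⁻¹²) = 2.83×10⁻⁶ V = 2.83 µV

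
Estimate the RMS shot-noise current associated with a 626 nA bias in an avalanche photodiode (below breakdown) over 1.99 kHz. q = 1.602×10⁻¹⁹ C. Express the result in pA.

I_n = √(2qI·B)
2qI·B = 2 × 1.602×10⁻¹⁹ × 6.26×10⁻⁷ × 1.99×10³ = 3.99×10⁻²² A²
I_n = √(3.99×10⁻²²) = 2.00×10⁻¹¹ A = 20.0 pA

20.0 pA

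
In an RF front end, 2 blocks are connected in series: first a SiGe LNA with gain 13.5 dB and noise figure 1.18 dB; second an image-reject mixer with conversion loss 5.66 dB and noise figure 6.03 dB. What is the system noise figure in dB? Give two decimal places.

1.60 dB

Convert to linear (a loss of L dB is a gain of −L dB): F_i = 10^(NF_i/10), G_i = 10^(G_i,dB/10)
  Stage 1: F_1 = 10^(1.18/10) = 1.312, G_1 = 10^(13.5/10) = 22.39
  Stage 2: F_2 = 10^(6.03/10) = 4.009, G_2 = 10^(−5.66/10) = 0.2716
Friis cascade:
  F = 1.312 + (4.009 − 1)/22.39 = 1.447
NF = 10 log₁₀(1.447) = 1.60 dB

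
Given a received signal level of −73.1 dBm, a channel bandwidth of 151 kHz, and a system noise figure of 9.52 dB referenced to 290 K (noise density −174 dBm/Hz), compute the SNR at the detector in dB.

Noise floor: N = −174 + 10 log₁₀(B) + NF
10 log₁₀(1.51×10⁵) = 51.79 dB
N = −174 + 51.79 + 9.52 = −112.69 dBm
SNR = P_sig − N = −73.1 − (−112.69) = 39.59 dB → 39.6 dB

39.6 dB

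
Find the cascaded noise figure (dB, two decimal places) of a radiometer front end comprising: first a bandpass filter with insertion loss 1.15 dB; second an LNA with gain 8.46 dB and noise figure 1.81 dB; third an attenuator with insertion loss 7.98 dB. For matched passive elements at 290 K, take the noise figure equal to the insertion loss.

4.71 dB

Convert to linear (a loss of L dB is a gain of −L dB): F_i = 10^(NF_i/10), G_i = 10^(G_i,dB/10)
  Stage 1: F_1 = 10^(1.15/10) = 1.303, G_1 = 10^(−1.15/10) = 0.7674
  Stage 2: F_2 = 10^(1.81/10) = 1.517, G_2 = 10^(8.46/10) = 7.015
  Stage 3: F_3 = 10^(7.98/10) = 6.281, G_3 = 10^(−7.98/10) = 0.1592
Friis cascade:
  F = 1.303 + (1.517 − 1)/0.7674 + (6.281 − 1)/5.383 = 2.958
NF = 10 log₁₀(2.958) = 4.71 dB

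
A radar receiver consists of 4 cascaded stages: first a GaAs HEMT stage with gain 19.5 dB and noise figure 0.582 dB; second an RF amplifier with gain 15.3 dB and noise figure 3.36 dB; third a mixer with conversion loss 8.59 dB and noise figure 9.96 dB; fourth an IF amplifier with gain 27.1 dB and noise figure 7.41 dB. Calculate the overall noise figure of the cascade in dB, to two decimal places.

0.68 dB

Convert to linear (a loss of L dB is a gain of −L dB): F_i = 10^(NF_i/10), G_i = 10^(G_i,dB/10)
  Stage 1: F_1 = 10^(0.582/10) = 1.143, G_1 = 10^(19.5/10) = 89.13
  Stage 2: F_2 = 10^(3.36/10) = 2.168, G_2 = 10^(15.3/10) = 33.88
  Stage 3: F_3 = 10^(9.96/10) = 9.908, G_3 = 10^(−8.59/10) = 0.1384
  Stage 4: F_4 = 10^(7.41/10) = 5.508, G_4 = 10^(27.1/10) = 512.9
Friis cascade:
  F = 1.143 + (2.168 − 1)/89.13 + (9.908 − 1)/3020 + (5.508 − 1)/417.8 = 1.170
NF = 10 log₁₀(1.170) = 0.68 dB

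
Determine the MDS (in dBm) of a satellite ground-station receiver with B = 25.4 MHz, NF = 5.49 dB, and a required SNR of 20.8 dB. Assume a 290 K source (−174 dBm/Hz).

−73.7 dBm

Sensitivity = −174 + 10 log₁₀(B) + NF + SNR_min
= −174 + 74.05 + 5.49 + 20.8
= −73.66 dBm → −73.7 dBm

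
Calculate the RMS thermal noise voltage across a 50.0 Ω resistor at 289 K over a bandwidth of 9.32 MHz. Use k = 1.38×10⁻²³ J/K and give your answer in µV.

2.73 µV

V_n = √(4kTRB)
4kTRB = 4 × 1.38×10⁻²³ × 289 × 5.00×10¹ × 9.32×10⁶ = 7.43×10⁻¹² V²
V_n = √(7.43×10⁻¹²) = 2.73×10⁻⁶ V = 2.73 µV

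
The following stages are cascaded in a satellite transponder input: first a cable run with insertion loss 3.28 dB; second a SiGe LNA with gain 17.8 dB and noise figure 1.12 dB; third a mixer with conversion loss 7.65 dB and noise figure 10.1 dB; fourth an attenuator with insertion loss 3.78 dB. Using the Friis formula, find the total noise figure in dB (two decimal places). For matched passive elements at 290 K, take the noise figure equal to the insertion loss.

5.27 dB

Convert to linear (a loss of L dB is a gain of −L dB): F_i = 10^(NF_i/10), G_i = 10^(G_i,dB/10)
  Stage 1: F_1 = 10^(3.28/10) = 2.128, G_1 = 10^(−3.28/10) = 0.4699
  Stage 2: F_2 = 10^(1.12/10) = 1.294, G_2 = 10^(17.8/10) = 60.26
  Stage 3: F_3 = 10^(10.1/10) = 10.23, G_3 = 10^(−7.65/10) = 0.1718
  Stage 4: F_4 = 10^(3.78/10) = 2.388, G_4 = 10^(−3.78/10) = 0.4188
Friis cascade:
  F = 2.128 + (1.294 − 1)/0.4699 + (10.23 − 1)/28.31 + (2.388 − 1)/4.864 = 3.366
NF = 10 log₁₀(3.366) = 5.27 dB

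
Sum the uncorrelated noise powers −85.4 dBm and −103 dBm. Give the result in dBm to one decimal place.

−85.3 dBm

Convert to linear, add, convert back:
P₁ = 2.88×10⁻¹² W, P₂ = 5.01×10⁻¹⁴ W
P_tot = 2.93×10⁻¹² W → 10 log₁₀(P_tot / 10⁻³) = −85.3 dBm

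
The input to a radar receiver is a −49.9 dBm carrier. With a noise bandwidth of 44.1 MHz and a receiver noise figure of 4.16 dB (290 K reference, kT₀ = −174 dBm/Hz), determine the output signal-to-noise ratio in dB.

Noise floor: N = −174 + 10 log₁₀(B) + NF
10 log₁₀(4.41×10⁷) = 76.44 dB
N = −174 + 76.44 + 4.16 = −93.40 dBm
SNR = P_sig − N = −49.9 − (−93.40) = 43.50 dB → 43.5 dB

43.5 dB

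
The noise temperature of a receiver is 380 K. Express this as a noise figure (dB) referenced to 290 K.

3.64 dB

F = 1 + T_e/T₀ = 1 + 380/290 = 2.31034
NF = 10 log₁₀(2.31034) = 3.64 dB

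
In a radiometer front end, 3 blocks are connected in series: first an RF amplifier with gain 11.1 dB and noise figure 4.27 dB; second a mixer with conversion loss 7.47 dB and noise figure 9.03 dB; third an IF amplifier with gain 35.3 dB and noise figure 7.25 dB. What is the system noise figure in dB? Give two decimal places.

Convert to linear (a loss of L dB is a gain of −L dB): F_i = 10^(NF_i/10), G_i = 10^(G_i,dB/10)
  Stage 1: F_1 = 10^(4.27/10) = 2.673, G_1 = 10^(11.1/10) = 12.88
  Stage 2: F_2 = 10^(9.03/10) = 7.998, G_2 = 10^(−7.47/10) = 0.1791
  Stage 3: F_3 = 10^(7.25/10) = 5.309, G_3 = 10^(35.3/10) = 3388
Friis cascade:
  F = 2.673 + (7.998 − 1)/12.88 + (5.309 − 1)/2.307 = 5.084
NF = 10 log₁₀(5.084) = 7.06 dB

7.06 dB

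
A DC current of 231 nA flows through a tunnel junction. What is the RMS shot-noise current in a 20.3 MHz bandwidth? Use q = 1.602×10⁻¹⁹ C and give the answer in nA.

1.23 nA

I_n = √(2qI·B)
2qI·B = 2 × 1.602×10⁻¹⁹ × 2.31×10⁻⁷ × 2.03×10⁷ = 1.50×10⁻¹⁸ A²
I_n = √(1.50×10⁻¹⁸) = 1.23×10⁻⁹ A = 1.23 nA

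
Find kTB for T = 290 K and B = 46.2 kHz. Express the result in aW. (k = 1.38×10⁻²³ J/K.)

185 aW

P_n = kTB = 1.38×10⁻²³ × 290 × 4.62×10⁴ = 1.85×10⁻¹⁶ W = 185 aW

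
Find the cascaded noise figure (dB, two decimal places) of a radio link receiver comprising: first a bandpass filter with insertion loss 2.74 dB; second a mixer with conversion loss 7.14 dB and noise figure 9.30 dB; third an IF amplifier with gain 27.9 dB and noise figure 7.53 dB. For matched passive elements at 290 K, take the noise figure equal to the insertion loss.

17.88 dB

Convert to linear (a loss of L dB is a gain of −L dB): F_i = 10^(NF_i/10), G_i = 10^(G_i,dB/10)
  Stage 1: F_1 = 10^(2.74/10) = 1.879, G_1 = 10^(−2.74/10) = 0.5321
  Stage 2: F_2 = 10^(9.30/10) = 8.511, G_2 = 10^(−7.14/10) = 0.1932
  Stage 3: F_3 = 10^(7.53/10) = 5.662, G_3 = 10^(27.9/10) = 616.6
Friis cascade:
  F = 1.879 + (8.511 − 1)/0.5321 + (5.662 − 1)/0.1028 = 61.35
NF = 10 log₁₀(61.35) = 17.88 dB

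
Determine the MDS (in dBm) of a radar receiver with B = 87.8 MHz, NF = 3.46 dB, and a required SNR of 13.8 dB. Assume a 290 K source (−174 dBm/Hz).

−77.3 dBm

Sensitivity = −174 + 10 log₁₀(B) + NF + SNR_min
= −174 + 79.43 + 3.46 + 13.8
= −77.31 dBm → −77.3 dBm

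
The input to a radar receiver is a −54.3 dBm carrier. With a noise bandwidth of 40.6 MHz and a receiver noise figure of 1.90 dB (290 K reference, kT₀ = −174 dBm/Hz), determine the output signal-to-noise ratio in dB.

Noise floor: N = −174 + 10 log₁₀(B) + NF
10 log₁₀(4.06×10⁷) = 76.09 dB
N = −174 + 76.09 + 1.90 = −96.01 dBm
SNR = P_sig − N = −54.3 − (−96.01) = 41.71 dB → 41.7 dB

41.7 dB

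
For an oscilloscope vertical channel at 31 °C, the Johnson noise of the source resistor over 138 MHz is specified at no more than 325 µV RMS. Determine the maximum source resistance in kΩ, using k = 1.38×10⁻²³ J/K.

T = 31 °C + 273.15 = 304.15 K
Johnson–Nyquist: V_n = √(4kTRB) ⇒ R = V_n² / (4kTB)
4kTB = 4 × 1.38×10⁻²³ × 304.15 × 1.38×10⁸ = 2.32×10⁻¹²
R = (3.25×10⁻⁴)² / 2.32×10⁻¹² = 4.56×10⁴ Ω = 45.6 kΩ

45.6 kΩ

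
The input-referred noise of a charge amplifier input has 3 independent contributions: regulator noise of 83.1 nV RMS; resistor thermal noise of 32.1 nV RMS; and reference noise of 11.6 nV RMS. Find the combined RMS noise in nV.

89.8 nV

Uncorrelated sources add in power (mean-square): V_tot = √(ΣV_i²)
V_tot = √[(8.31×10⁻⁸)² + (3.21×10⁻⁸)² + (1.16×10⁻⁸)²] = 8.98×10⁻⁸ V = 89.8 nV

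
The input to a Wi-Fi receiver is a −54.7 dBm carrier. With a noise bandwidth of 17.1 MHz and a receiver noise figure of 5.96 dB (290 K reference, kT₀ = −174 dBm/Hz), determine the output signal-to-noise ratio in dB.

Noise floor: N = −174 + 10 log₁₀(B) + NF
10 log₁₀(1.71×10⁷) = 72.33 dB
N = −174 + 72.33 + 5.96 = −95.71 dBm
SNR = P_sig − N = −54.7 − (−95.71) = 41.01 dB → 41.0 dB

41.0 dB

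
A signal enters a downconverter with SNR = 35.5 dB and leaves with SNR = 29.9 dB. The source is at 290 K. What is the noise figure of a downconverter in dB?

5.6 dB

NF (dB) = SNR_in(dB) − SNR_out(dB) when the source is at T₀
NF = 35.5 − 29.9 = 5.6 dB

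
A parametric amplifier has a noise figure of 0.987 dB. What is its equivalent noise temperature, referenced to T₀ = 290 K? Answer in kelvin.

74.0 K

F = 10^(0.987/10) = 1.25516
T_e = (F − 1)·T₀ = (1.25516 − 1) × 290 = 74.0 K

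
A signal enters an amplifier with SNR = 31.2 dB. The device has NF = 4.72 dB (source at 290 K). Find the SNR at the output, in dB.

26.48 dB

By definition F = SNR_in/SNR_out, so in dB: SNR_out = SNR_in − NF
SNR_out = 31.2 − 4.72 = 26.48 dB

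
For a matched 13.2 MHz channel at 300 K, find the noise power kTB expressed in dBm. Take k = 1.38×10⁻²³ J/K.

P_n = kTB = 1.38×10⁻²³ × 300 × 1.32×10⁷ = 5.46×10⁻¹⁴ W
In dBm: 10 log₁₀(5.46×10⁻¹⁴ / 10⁻³) = −102.6 dBm

−102.6 dBm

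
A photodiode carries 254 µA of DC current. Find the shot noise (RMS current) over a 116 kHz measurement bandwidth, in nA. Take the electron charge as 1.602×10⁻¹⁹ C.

3.07 nA

I_n = √(2qI·B)
2qI·B = 2 × 1.602×10⁻¹⁹ × 2.54×10⁻⁴ × 1.16×10⁵ = 9.44×10⁻¹⁸ A²
I_n = √(9.44×10⁻¹⁸) = 3.07×10⁻⁹ A = 3.07 nA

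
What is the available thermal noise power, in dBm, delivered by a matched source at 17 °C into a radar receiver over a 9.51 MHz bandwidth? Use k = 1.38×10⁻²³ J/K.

T = 17 °C + 273.15 = 290.15 K
P_n = kTB = 1.38×10⁻²³ × 290.15 × 9.51×10⁶ = 3.81×10⁻¹⁴ W
In dBm: 10 log₁₀(3.81×10⁻¹⁴ / 10⁻³) = −104.2 dBm

−104.2 dBm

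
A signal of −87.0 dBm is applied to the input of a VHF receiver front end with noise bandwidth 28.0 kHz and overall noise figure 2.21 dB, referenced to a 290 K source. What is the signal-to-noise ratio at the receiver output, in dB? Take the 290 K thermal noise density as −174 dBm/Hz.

Noise floor: N = −174 + 10 log₁₀(B) + NF
10 log₁₀(2.80×10⁴) = 44.47 dB
N = −174 + 44.47 + 2.21 = −127.32 dBm
SNR = P_sig − N = −87.0 − (−127.32) = 40.32 dB → 40.3 dB

40.3 dB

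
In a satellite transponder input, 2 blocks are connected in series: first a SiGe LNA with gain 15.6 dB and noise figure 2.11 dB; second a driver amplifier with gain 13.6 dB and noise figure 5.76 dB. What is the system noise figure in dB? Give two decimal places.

2.31 dB

Convert to linear (a loss of L dB is a gain of −L dB): F_i = 10^(NF_i/10), G_i = 10^(G_i,dB/10)
  Stage 1: F_1 = 10^(2.11/10) = 1.626, G_1 = 10^(15.6/10) = 36.31
  Stage 2: F_2 = 10^(5.76/10) = 3.767, G_2 = 10^(13.6/10) = 22.91
Friis cascade:
  F = 1.626 + (3.767 − 1)/36.31 = 1.702
NF = 10 log₁₀(1.702) = 2.31 dB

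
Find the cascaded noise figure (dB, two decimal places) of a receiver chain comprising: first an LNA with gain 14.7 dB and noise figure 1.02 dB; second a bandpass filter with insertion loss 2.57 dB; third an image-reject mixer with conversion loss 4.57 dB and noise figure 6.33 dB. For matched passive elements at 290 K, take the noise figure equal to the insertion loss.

Convert to linear (a loss of L dB is a gain of −L dB): F_i = 10^(NF_i/10), G_i = 10^(G_i,dB/10)
  Stage 1: F_1 = 10^(1.02/10) = 1.265, G_1 = 10^(14.7/10) = 29.51
  Stage 2: F_2 = 10^(2.57/10) = 1.807, G_2 = 10^(−2.57/10) = 0.5534
  Stage 3: F_3 = 10^(6.33/10) = 4.295, G_3 = 10^(−4.57/10) = 0.3491
Friis cascade:
  F = 1.265 + (1.807 − 1)/29.51 + (4.295 − 1)/16.33 = 1.494
NF = 10 log₁₀(1.494) = 1.74 dB

1.74 dB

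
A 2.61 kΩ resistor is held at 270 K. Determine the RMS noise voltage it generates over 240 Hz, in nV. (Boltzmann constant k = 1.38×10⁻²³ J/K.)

96.6 nV

V_n = √(4kTRB)
4kTRB = 4 × 1.38×10⁻²³ × 270 × 2.61×10³ × 2.40×10² = 9.34×10⁻¹⁵ V²
V_n = √(9.34×10⁻¹⁵) = 9.66×10⁻⁸ V = 96.6 nV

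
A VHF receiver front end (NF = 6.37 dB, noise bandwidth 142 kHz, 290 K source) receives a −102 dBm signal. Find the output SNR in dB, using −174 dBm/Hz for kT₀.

Noise floor: N = −174 + 10 log₁₀(B) + NF
10 log₁₀(1.42×10⁵) = 51.52 dB
N = −174 + 51.52 + 6.37 = −116.11 dBm
SNR = P_sig − N = −102 − (−116.11) = 14.11 dB → 14.1 dB

14.1 dB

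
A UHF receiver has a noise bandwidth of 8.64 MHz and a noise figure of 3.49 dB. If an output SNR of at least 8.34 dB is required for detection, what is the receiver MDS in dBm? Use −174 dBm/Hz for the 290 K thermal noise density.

Sensitivity = −174 + 10 log₁₀(B) + NF + SNR_min
= −174 + 69.37 + 3.49 + 8.34
= −92.80 dBm → −92.8 dBm

−92.8 dBm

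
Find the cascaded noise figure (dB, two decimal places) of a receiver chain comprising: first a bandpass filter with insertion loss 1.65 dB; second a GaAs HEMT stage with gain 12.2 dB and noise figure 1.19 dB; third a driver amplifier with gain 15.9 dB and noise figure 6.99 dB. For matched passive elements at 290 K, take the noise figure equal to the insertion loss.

Convert to linear (a loss of L dB is a gain of −L dB): F_i = 10^(NF_i/10), G_i = 10^(G_i,dB/10)
  Stage 1: F_1 = 10^(1.65/10) = 1.462, G_1 = 10^(−1.65/10) = 0.6839
  Stage 2: F_2 = 10^(1.19/10) = 1.315, G_2 = 10^(12.2/10) = 16.60
  Stage 3: F_3 = 10^(6.99/10) = 5.000, G_3 = 10^(15.9/10) = 38.90
Friis cascade:
  F = 1.462 + (1.315 − 1)/0.6839 + (5.000 − 1)/11.35 = 2.276
NF = 10 log₁₀(2.276) = 3.57 dB

3.57 dB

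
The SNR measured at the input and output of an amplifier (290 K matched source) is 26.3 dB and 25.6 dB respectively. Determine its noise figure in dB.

NF (dB) = SNR_in(dB) − SNR_out(dB) when the source is at T₀
NF = 26.3 − 25.6 = 0.7 dB

0.7 dB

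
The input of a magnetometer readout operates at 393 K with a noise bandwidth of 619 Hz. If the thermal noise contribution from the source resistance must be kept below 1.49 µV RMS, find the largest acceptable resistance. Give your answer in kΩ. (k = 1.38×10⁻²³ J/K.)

Johnson–Nyquist: V_n = √(4kTRB) ⇒ R = V_n² / (4kTB)
4kTB = 4 × 1.38×10⁻²³ × 393 × 6.19×10² = 1.34×10⁻¹⁷
R = (1.49×10⁻⁶)² / 1.34×10⁻¹⁷ = 1.65×10⁵ Ω = 165 kΩ

165 kΩ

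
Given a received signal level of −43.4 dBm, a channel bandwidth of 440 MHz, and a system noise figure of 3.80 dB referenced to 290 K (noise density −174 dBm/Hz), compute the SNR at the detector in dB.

40.4 dB

Noise floor: N = −174 + 10 log₁₀(B) + NF
10 log₁₀(4.40×10⁸) = 86.43 dB
N = −174 + 86.43 + 3.80 = −83.77 dBm
SNR = P_sig − N = −43.4 − (−83.77) = 40.37 dB → 40.4 dB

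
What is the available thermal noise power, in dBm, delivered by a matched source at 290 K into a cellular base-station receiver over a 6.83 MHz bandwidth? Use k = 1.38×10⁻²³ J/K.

P_n = kTB = 1.38×10⁻²³ × 290 × 6.83×10⁶ = 2.73×10⁻¹⁴ W
In dBm: 10 log₁₀(2.73×10⁻¹⁴ / 10⁻³) = −105.6 dBm

−105.6 dBm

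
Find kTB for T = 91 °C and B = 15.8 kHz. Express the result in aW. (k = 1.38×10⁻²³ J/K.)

79.4 aW

T = 91 °C + 273.15 = 364.15 K
P_n = kTB = 1.38×10⁻²³ × 364.15 × 1.58×10⁴ = 7.94×10⁻¹⁷ W = 79.4 aW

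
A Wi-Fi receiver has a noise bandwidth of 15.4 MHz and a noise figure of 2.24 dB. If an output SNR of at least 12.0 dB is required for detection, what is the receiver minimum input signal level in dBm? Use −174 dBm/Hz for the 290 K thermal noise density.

−87.9 dBm

Sensitivity = −174 + 10 log₁₀(B) + NF + SNR_min
= −174 + 71.88 + 2.24 + 12.0
= −87.88 dBm → −87.9 dBm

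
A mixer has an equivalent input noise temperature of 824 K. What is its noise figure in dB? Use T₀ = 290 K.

5.84 dB

F = 1 + T_e/T₀ = 1 + 824/290 = 3.84138
NF = 10 log₁₀(3.84138) = 5.84 dB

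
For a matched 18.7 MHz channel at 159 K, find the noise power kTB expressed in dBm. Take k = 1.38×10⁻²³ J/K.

P_n = kTB = 1.38×10⁻²³ × 159 × 1.87×10⁷ = 4.10×10⁻¹⁴ W
In dBm: 10 log₁₀(4.10×10⁻¹⁴ / 10⁻³) = −103.9 dBm

−103.9 dBm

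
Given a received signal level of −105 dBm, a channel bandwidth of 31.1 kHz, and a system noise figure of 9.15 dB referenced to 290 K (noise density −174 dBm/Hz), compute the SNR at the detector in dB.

Noise floor: N = −174 + 10 log₁₀(B) + NF
10 log₁₀(3.11×10⁴) = 44.93 dB
N = −174 + 44.93 + 9.15 = −119.92 dBm
SNR = P_sig − N = −105 − (−119.92) = 14.92 dB → 14.9 dB

14.9 dB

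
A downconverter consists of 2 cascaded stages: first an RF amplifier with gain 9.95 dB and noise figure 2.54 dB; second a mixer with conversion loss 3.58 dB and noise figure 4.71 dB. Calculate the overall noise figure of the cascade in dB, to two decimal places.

Convert to linear (a loss of L dB is a gain of −L dB): F_i = 10^(NF_i/10), G_i = 10^(G_i,dB/10)
  Stage 1: F_1 = 10^(2.54/10) = 1.795, G_1 = 10^(9.95/10) = 9.886
  Stage 2: F_2 = 10^(4.71/10) = 2.958, G_2 = 10^(−3.58/10) = 0.4385
Friis cascade:
  F = 1.795 + (2.958 − 1)/9.886 = 1.993
NF = 10 log₁₀(1.993) = 2.99 dB

2.99 dB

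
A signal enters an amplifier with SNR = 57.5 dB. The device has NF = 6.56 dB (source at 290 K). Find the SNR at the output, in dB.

By definition F = SNR_in/SNR_out, so in dB: SNR_out = SNR_in − NF
SNR_out = 57.5 − 6.56 = 50.94 dB

50.94 dB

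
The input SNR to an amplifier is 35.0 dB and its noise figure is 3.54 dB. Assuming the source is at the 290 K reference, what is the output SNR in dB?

By definition F = SNR_in/SNR_out, so in dB: SNR_out = SNR_in − NF
SNR_out = 35.0 − 3.54 = 31.46 dB

31.46 dB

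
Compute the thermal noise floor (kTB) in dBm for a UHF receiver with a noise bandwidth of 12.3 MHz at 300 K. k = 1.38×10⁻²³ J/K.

−102.9 dBm

P_n = kTB = 1.38×10⁻²³ × 300 × 1.23×10⁷ = 5.09×10⁻¹⁴ W
In dBm: 10 log₁₀(5.09×10⁻¹⁴ / 10⁻³) = −102.9 dBm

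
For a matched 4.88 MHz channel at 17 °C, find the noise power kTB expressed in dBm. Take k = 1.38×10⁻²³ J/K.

−107.1 dBm

T = 17 °C + 273.15 = 290.15 K
P_n = kTB = 1.38×10⁻²³ × 290.15 × 4.88×10⁶ = 1.95×10⁻¹⁴ W
In dBm: 10 log₁₀(1.95×10⁻¹⁴ / 10⁻³) = −107.1 dBm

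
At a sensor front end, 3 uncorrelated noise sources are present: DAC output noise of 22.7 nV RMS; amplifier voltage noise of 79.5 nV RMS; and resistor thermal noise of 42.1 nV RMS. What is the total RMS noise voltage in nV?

Uncorrelated sources add in power (mean-square): V_tot = √(ΣV_i²)
V_tot = √[(2.27×10⁻⁸)² + (7.95×10⁻⁸)² + (4.21×10⁻⁸)²] = 9.28×10⁻⁸ V = 92.8 nV

92.8 nV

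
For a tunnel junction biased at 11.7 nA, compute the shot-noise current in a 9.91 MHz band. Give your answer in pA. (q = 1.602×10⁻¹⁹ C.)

193 pA

I_n = √(2qI·B)
2qI·B = 2 × 1.602×10⁻¹⁹ × 1.17×10⁻⁸ × 9.91×10⁶ = 3.71×10⁻²⁰ A²
I_n = √(3.71×10⁻²⁰) = 1.93×10⁻¹⁰ A = 193 pA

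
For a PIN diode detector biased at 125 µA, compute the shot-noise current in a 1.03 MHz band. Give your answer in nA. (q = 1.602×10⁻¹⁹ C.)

I_n = √(2qI·B)
2qI·B = 2 × 1.602×10⁻¹⁹ × 1.25×10⁻⁴ × 1.03×10⁶ = 4.13×10⁻¹⁷ A²
I_n = √(4.13×10⁻¹⁷) = 6.42×10⁻⁹ A = 6.42 nA

6.42 nA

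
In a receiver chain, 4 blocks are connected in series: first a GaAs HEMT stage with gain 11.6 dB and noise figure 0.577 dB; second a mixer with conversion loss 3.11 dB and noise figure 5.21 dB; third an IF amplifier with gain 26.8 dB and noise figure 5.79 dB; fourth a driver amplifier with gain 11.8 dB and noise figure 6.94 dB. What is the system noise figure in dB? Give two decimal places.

Convert to linear (a loss of L dB is a gain of −L dB): F_i = 10^(NF_i/10), G_i = 10^(G_i,dB/10)
  Stage 1: F_1 = 10^(0.577/10) = 1.142, G_1 = 10^(11.6/10) = 14.45
  Stage 2: F_2 = 10^(5.21/10) = 3.319, G_2 = 10^(−3.11/10) = 0.4887
  Stage 3: F_3 = 10^(5.79/10) = 3.793, G_3 = 10^(26.8/10) = 478.6
  Stage 4: F_4 = 10^(6.94/10) = 4.943, G_4 = 10^(11.8/10) = 15.14
Friis cascade:
  F = 1.142 + (3.319 − 1)/14.45 + (3.793 − 1)/7.063 + (4.943 − 1)/3381 = 1.699
NF = 10 log₁₀(1.699) = 2.30 dB

2.30 dB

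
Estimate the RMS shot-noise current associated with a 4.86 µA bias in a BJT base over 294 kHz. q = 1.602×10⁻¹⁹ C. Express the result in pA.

I_n = √(2qI·B)
2qI·B = 2 × 1.602×10⁻¹⁹ × 4.86×10⁻⁶ × 2.94×10⁵ = 4.58×10⁻¹⁹ A²
I_n = √(4.58×10⁻¹⁹) = 6.77×10⁻¹⁰ A = 677 pA

677 pA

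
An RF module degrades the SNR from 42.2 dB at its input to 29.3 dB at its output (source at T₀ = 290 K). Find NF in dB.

12.9 dB

NF (dB) = SNR_in(dB) − SNR_out(dB) when the source is at T₀
NF = 42.2 − 29.3 = 12.9 dB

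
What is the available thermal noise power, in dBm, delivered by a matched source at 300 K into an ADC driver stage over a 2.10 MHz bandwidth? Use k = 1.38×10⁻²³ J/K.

−110.6 dBm

P_n = kTB = 1.38×10⁻²³ × 300 × 2.10×10⁶ = 8.69×10⁻¹⁵ W
In dBm: 10 log₁₀(8.69×10⁻¹⁵ / 10⁻³) = −110.6 dBm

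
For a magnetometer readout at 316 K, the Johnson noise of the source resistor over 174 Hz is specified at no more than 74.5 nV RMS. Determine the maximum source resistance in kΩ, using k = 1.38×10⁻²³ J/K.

Johnson–Nyquist: V_n = √(4kTRB) ⇒ R = V_n² / (4kTB)
4kTB = 4 × 1.38×10⁻²³ × 316 × 1.74×10² = 3.04×10⁻¹⁸
R = (7.45×10⁻⁸)² / 3.04×10⁻¹⁸ = 1.83×10³ Ω = 1.83 kΩ

1.83 kΩ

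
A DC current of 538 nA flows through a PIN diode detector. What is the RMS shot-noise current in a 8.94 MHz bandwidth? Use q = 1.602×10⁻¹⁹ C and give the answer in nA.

I_n = √(2qI·B)
2qI·B = 2 × 1.602×10⁻¹⁹ × 5.38×10⁻⁷ × 8.94×10⁶ = 1.54×10⁻¹⁸ A²
I_n = √(1.54×10⁻¹⁸) = 1.24×10⁻⁹ A = 1.24 nA

1.24 nA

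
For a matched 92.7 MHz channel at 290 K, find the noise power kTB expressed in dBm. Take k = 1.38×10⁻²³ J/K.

−94.3 dBm

P_n = kTB = 1.38×10⁻²³ × 290 × 9.27×10⁷ = 3.71×10⁻¹³ W
In dBm: 10 log₁₀(3.71×10⁻¹³ / 10⁻³) = −94.3 dBm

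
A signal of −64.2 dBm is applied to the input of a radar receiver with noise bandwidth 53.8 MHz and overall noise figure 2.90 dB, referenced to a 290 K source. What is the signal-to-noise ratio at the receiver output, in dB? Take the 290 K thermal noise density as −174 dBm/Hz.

29.6 dB

Noise floor: N = −174 + 10 log₁₀(B) + NF
10 log₁₀(5.38×10⁷) = 77.31 dB
N = −174 + 77.31 + 2.90 = −93.79 dBm
SNR = P_sig − N = −64.2 − (−93.79) = 29.59 dB → 29.6 dB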